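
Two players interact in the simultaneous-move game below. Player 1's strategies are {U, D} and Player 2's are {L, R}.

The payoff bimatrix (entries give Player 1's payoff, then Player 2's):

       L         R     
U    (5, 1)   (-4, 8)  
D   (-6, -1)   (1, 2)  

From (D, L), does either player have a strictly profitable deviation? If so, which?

Player 1 at (D, L) earns -6; deviating to U yields 5 — a strict improvement.
Player 2 earns -1; deviating to R yields 2 — a strict improvement.
Both Player 1 and Player 2 have strictly profitable deviations.

Both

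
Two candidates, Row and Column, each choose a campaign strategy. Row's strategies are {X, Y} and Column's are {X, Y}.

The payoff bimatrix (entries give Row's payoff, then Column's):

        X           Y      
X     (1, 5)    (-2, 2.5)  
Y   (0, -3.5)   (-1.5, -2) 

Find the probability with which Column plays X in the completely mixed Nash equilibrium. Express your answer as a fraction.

Let c be the probability that Column plays X. In a completely mixed equilibrium, Row must be indifferent between X and Y.
Row's expected payoff from X is c − 2(1−c); from Y it is −1.5(1−c).
Setting these equal: 3c − 2 = 1.5c − 1.5, so c = 1/3.

1/3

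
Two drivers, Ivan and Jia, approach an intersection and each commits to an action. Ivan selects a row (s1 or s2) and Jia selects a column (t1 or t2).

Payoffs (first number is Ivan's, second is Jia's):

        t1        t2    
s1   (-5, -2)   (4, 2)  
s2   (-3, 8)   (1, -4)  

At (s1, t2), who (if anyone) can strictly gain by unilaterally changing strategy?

Neither

Ivan at (s1, t2) earns 4; deviating to s2 yields 1 — not better.
Jia earns 2; deviating to t1 yields -2 — not better.
Neither player can strictly improve; the profile is a Nash equilibrium.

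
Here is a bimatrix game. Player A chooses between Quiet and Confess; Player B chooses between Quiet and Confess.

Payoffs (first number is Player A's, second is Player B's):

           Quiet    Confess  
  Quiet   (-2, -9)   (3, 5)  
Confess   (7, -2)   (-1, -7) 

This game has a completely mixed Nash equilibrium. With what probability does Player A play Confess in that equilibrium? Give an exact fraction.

14/19

Let r be the probability that Player A plays Quiet. In a completely mixed equilibrium, Player B must be indifferent between Quiet and Confess.
Player B's expected payoff from Quiet is −9r − 2(1−r); from Confess it is 5r − 7(1−r).
Setting these equal: −7r − 2 = 12r − 7, so r = 5/19.
Therefore Player A plays Confess with probability 1 − 5/19 = 14/19.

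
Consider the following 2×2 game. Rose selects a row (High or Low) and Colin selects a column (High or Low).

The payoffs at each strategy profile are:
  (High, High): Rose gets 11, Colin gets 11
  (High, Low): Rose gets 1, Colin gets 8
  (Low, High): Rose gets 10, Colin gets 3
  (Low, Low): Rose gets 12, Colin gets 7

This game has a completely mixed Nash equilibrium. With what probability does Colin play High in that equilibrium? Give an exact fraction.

Let q be the probability that Colin plays High. In a completely mixed equilibrium, Rose must be indifferent between High and Low.
Rose's expected payoff from High is 11q + (1−q); from Low it is 10q + 12(1−q).
Setting these equal: 10q + 1 = −2q + 12, so q = 11/12.

11/12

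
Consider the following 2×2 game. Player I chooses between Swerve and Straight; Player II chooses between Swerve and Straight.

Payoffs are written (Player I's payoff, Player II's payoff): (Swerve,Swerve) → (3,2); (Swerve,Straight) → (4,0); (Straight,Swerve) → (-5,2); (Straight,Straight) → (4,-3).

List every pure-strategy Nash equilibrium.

(Swerve, Swerve)

(Swerve, Swerve): Player I gets 3 ≥ -5 from Straight, and Player II gets 2 ≥ 0 from Straight — Nash equilibrium.
(Swerve, Straight): Player II prefers Swerve (2 > 0) — not an equilibrium.
(Straight, Swerve): Player I prefers Swerve (3 > -5) — not an equilibrium.
(Straight, Straight): Player II prefers Swerve (2 > -3) — not an equilibrium.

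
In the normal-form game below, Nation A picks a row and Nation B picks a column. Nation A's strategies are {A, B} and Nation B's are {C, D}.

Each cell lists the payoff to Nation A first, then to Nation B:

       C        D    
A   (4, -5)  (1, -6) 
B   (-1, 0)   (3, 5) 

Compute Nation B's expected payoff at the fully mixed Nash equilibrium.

First find p, the probability Nation A plays A, from Nation B's indifference between C and D: −5p = −6p + 5(1−p), giving p = 5/6.
Since Nation B is indifferent in equilibrium, Nation B's expected payoff equals the payoff from either column against (5/6, 1/6). Using C: −5(5/6) = -25/6.

-25/6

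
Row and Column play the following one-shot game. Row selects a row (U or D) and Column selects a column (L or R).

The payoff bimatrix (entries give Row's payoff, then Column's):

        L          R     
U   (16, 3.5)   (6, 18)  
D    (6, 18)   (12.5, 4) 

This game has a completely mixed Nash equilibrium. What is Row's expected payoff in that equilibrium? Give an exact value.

328/33

First find q, the probability Column plays L, from Row's indifference between U and D: 16q + 6(1−q) = 6q + 12.5(1−q), giving q = 13/33.
Since Row is indifferent in equilibrium, Row's expected payoff equals the payoff from either row against (13/33, 20/33). Using U: 16(13/33) + 6(20/33) = 328/33.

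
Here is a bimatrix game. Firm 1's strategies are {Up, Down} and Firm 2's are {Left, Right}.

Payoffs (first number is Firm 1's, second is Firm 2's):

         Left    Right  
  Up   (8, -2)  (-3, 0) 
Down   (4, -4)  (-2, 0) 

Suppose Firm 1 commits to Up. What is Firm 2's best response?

Against Up, Firm 2 earns -2 from Left and 0 from Right.
So Right is the best response.

Right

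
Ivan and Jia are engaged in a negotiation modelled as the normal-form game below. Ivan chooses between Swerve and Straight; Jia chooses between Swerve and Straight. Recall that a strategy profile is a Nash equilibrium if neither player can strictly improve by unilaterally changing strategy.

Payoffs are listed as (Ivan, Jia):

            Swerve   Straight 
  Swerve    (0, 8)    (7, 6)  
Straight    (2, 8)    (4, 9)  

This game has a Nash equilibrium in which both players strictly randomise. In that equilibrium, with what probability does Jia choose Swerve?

Let y be the probability that Jia plays Swerve. In a completely mixed equilibrium, Ivan must be indifferent between Swerve and Straight.
Ivan's expected payoff from Swerve is 7(1−y); from Straight it is 2y + 4(1−y).
Setting these equal: −7y + 7 = −2y + 4, so y = 3/5.

3/5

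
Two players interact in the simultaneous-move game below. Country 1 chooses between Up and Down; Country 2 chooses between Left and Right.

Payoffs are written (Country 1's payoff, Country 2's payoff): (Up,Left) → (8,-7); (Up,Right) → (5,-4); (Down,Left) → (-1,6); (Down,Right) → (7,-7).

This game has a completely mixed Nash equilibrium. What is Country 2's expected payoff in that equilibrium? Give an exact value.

-73/16

First find x, the probability Country 1 plays Up, from Country 2's indifference between Left and Right: −7x + 6(1−x) = −4x − 7(1−x), giving x = 13/16.
Since Country 2 is indifferent in equilibrium, Country 2's expected payoff equals the payoff from either column against (13/16, 3/16). Using Left: −7(13/16) + 6(3/16) = -73/16.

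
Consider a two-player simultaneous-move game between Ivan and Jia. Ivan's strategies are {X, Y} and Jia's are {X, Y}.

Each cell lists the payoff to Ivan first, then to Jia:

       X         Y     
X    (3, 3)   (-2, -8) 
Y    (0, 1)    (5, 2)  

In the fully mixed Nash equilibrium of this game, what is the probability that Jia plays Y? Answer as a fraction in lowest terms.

3/10

Let q be the probability that Jia plays X. In a completely mixed equilibrium, Ivan must be indifferent between X and Y.
Ivan's expected payoff from X is 3q − 2(1−q); from Y it is 5(1−q).
Setting these equal: 5q − 2 = −5q + 5, so q = 7/10.
Therefore Jia plays Y with probability 1 − 7/10 = 3/10.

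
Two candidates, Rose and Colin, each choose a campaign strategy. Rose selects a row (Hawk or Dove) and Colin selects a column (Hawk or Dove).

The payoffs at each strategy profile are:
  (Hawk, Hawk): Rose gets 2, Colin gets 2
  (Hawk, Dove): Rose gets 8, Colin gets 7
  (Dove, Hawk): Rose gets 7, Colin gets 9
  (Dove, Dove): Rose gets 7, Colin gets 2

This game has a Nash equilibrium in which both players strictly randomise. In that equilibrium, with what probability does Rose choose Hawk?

7/12

Let r be the probability that Rose plays Hawk. In a completely mixed equilibrium, Colin must be indifferent between Hawk and Dove.
Colin's expected payoff from Hawk is 2r + 9(1−r); from Dove it is 7r + 2(1−r).
Setting these equal: −7r + 9 = 5r + 2, so r = 7/12.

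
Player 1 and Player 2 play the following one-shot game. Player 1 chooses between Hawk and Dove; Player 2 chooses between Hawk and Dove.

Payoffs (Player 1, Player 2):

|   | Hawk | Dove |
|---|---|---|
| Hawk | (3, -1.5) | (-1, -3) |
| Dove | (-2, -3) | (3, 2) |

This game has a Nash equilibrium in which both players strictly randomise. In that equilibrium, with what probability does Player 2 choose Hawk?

4/9

Let c be the probability that Player 2 plays Hawk. In a completely mixed equilibrium, Player 1 must be indifferent between Hawk and Dove.
Player 1's expected payoff from Hawk is 3c − (1−c); from Dove it is −2c + 3(1−c).
Setting these equal: 4c − 1 = −5c + 3, so c = 4/9.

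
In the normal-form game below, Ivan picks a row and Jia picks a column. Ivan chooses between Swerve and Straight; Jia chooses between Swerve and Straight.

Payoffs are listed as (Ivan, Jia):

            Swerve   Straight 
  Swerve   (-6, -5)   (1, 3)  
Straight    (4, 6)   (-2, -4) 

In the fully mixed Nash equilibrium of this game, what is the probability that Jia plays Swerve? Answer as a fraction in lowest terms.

3/13

Let c be the probability that Jia plays Swerve. In a completely mixed equilibrium, Ivan must be indifferent between Swerve and Straight.
Ivan's expected payoff from Swerve is −6c + (1−c); from Straight it is 4c − 2(1−c).
Setting these equal: −7c + 1 = 6c − 2, so c = 3/13.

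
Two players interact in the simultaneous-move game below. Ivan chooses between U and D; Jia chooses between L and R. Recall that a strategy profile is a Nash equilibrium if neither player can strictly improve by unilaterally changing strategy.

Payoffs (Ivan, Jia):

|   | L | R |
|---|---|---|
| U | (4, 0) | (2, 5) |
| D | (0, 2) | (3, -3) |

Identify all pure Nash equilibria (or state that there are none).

(U, L): Jia prefers R (5 > 0) — not an equilibrium.
(U, R): Ivan prefers D (3 > 2) — not an equilibrium.
(D, L): Ivan prefers U (4 > 0) — not an equilibrium.
(D, R): Jia prefers L (2 > -3) — not an equilibrium.

none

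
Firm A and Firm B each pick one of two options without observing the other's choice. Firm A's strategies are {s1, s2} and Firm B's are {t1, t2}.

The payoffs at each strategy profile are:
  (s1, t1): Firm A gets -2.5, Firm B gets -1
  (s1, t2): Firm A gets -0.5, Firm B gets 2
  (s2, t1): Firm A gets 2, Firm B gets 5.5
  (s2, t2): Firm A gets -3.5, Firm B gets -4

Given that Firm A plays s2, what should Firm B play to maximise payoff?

Against s2, Firm B earns 5.5 from t1 and -4 from t2.
So t1 is the best response.

t1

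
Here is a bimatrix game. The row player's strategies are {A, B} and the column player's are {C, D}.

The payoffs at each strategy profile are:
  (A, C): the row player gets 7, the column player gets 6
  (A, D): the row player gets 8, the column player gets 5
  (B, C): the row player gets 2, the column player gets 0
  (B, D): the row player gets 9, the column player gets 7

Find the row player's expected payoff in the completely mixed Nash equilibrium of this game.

First find q, the probability the column player plays C, from the row player's indifference between A and B: 7q + 8(1−q) = 2q + 9(1−q), giving q = 1/6.
Since the row player is indifferent in equilibrium, the row player's expected payoff equals the payoff from either row against (1/6, 5/6). Using A: 7(1/6) + 8(5/6) = 47/6.

47/6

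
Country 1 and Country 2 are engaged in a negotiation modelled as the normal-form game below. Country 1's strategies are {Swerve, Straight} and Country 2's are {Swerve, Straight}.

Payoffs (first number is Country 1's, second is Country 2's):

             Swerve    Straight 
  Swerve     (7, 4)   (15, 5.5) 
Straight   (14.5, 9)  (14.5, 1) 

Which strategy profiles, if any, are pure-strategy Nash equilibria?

(Swerve, Swerve): Country 1 prefers Straight (14.5 > 7); Country 2 prefers Straight (5.5 > 4) — not an equilibrium.
(Swerve, Straight): Country 1 gets 15 ≥ 14.5 from Straight, and Country 2 gets 5.5 ≥ 4 from Swerve — Nash equilibrium.
(Straight, Swerve): Country 1 gets 14.5 ≥ 7 from Swerve, and Country 2 gets 9 ≥ 1 from Straight — Nash equilibrium.
(Straight, Straight): Country 1 prefers Swerve (15 > 14.5); Country 2 prefers Swerve (9 > 1) — not an equilibrium.

(Swerve, Straight) and (Straight, Swerve)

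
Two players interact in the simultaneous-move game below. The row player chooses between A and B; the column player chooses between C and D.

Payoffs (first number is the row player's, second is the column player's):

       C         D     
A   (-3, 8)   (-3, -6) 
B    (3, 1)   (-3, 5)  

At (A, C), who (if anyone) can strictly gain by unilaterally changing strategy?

The row player

The row player at (A, C) earns -3; deviating to B yields 3 — a strict improvement.
The column player earns 8; deviating to D yields -6 — not better.
Only the row player has a strictly profitable deviation.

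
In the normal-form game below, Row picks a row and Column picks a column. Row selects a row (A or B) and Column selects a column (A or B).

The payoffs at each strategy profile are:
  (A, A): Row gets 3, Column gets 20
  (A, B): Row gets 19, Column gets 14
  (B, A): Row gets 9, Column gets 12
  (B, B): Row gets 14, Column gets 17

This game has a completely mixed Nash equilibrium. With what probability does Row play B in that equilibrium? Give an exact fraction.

Let x be the probability that Row plays A. In a completely mixed equilibrium, Column must be indifferent between A and B.
Column's expected payoff from A is 20x + 12(1−x); from B it is 14x + 17(1−x).
Setting these equal: 8x + 12 = −3x + 17, so x = 5/11.
Therefore Row plays B with probability 1 − 5/11 = 6/11.

6/11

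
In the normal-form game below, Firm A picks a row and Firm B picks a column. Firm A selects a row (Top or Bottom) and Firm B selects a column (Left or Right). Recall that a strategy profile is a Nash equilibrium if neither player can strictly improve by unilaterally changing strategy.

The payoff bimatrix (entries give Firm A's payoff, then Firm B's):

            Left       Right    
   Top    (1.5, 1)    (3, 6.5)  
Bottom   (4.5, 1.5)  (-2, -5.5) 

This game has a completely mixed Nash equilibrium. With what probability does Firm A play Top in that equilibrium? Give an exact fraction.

14/25

Let r be the probability that Firm A plays Top. In a completely mixed equilibrium, Firm B must be indifferent between Left and Right.
Firm B's expected payoff from Left is r + 1.5(1−r); from Right it is 6.5r − 5.5(1−r).
Setting these equal: −0.5r + 1.5 = 12r − 5.5, so r = 14/25.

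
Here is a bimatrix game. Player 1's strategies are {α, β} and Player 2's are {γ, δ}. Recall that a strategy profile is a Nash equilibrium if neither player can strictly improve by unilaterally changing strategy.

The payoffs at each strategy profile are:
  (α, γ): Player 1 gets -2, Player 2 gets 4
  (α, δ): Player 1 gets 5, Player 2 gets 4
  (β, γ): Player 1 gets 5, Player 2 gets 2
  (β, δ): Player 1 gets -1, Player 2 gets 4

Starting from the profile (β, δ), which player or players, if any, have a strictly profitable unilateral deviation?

Player 1 at (β, δ) earns -1; deviating to α yields 5 — a strict improvement.
Player 2 earns 4; deviating to γ yields 2 — not better.
Only Player 1 has a strictly profitable deviation.

Player 1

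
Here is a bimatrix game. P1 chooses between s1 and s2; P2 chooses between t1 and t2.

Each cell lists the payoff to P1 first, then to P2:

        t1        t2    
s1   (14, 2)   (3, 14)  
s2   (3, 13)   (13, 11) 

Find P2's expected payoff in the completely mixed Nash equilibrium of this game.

First find x, the probability P1 plays s1, from P2's indifference between t1 and t2: 2x + 13(1−x) = 14x + 11(1−x), giving x = 1/7.
Since P2 is indifferent in equilibrium, P2's expected payoff equals the payoff from either column against (1/7, 6/7). Using t1: 2(1/7) + 13(6/7) = 80/7.

80/7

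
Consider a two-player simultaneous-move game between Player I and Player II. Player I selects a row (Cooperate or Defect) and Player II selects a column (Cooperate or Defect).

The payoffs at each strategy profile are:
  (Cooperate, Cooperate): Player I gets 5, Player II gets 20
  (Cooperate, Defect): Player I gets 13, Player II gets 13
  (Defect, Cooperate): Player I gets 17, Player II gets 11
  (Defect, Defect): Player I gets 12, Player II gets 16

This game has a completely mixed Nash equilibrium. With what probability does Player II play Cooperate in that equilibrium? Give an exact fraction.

Let q be the probability that Player II plays Cooperate. In a completely mixed equilibrium, Player I must be indifferent between Cooperate and Defect.
Player I's expected payoff from Cooperate is 5q + 13(1−q); from Defect it is 17q + 12(1−q).
Setting these equal: −8q + 13 = 5q + 12, so q = 1/13.

1/13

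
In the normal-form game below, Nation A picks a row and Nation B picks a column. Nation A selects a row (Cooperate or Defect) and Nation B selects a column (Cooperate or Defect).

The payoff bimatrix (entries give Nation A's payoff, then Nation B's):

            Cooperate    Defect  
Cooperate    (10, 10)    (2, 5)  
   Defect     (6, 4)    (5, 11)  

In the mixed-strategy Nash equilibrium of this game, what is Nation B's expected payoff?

15/2

First find p, the probability Nation A plays Cooperate, from Nation B's indifference between Cooperate and Defect: 10p + 4(1−p) = 5p + 11(1−p), giving p = 7/12.
Since Nation B is indifferent in equilibrium, Nation B's expected payoff equals the payoff from either column against (7/12, 5/12). Using Cooperate: 10(7/12) + 4(5/12) = 15/2.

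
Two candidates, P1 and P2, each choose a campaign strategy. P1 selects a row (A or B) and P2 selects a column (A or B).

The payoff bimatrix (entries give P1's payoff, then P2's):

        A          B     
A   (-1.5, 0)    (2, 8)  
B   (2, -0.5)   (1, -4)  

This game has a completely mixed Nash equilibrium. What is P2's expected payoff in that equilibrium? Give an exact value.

-8/23

First find x, the probability P1 plays A, from P2's indifference between A and B: −0.5(1−x) = 8x − 4(1−x), giving x = 7/23.
Since P2 is indifferent in equilibrium, P2's expected payoff equals the payoff from either column against (7/23, 16/23). Using A: −0.5(16/23) = -8/23.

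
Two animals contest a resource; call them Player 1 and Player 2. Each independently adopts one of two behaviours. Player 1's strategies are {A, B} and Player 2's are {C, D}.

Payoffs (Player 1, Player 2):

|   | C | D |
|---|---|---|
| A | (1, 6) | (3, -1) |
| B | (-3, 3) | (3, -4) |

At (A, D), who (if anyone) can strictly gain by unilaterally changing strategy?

Player 2

Player 1 at (A, D) earns 3; deviating to B yields 3 — not better.
Player 2 earns -1; deviating to C yields 6 — a strict improvement.
Only Player 2 has a strictly profitable deviation.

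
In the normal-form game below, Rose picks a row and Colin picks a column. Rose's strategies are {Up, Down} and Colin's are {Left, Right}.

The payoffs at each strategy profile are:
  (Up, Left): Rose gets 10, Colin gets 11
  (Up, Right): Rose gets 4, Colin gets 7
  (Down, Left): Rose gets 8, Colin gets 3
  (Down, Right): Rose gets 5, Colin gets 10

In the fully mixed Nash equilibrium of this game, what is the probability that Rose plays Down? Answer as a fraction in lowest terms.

4/11

Let p be the probability that Rose plays Up. In a completely mixed equilibrium, Colin must be indifferent between Left and Right.
Colin's expected payoff from Left is 11p + 3(1−p); from Right it is 7p + 10(1−p).
Setting these equal: 8p + 3 = −3p + 10, so p = 7/11.
Therefore Rose plays Down with probability 1 − 7/11 = 4/11.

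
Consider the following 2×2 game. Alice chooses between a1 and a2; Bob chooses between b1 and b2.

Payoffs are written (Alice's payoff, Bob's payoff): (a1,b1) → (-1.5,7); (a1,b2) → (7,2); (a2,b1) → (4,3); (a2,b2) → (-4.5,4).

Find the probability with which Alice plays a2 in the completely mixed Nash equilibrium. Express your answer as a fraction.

Let p be the probability that Alice plays a1. In a completely mixed equilibrium, Bob must be indifferent between b1 and b2.
Bob's expected payoff from b1 is 7p + 3(1−p); from b2 it is 2p + 4(1−p).
Setting these equal: 4p + 3 = −2p + 4, so p = 1/6.
Therefore Alice plays a2 with probability 1 − 1/6 = 5/6.

5/6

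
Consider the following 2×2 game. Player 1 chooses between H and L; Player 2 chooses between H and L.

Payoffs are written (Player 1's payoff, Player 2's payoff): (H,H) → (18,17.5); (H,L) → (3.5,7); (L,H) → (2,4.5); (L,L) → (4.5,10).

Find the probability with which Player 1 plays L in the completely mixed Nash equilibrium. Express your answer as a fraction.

21/32

Let x be the probability that Player 1 plays H. In a completely mixed equilibrium, Player 2 must be indifferent between H and L.
Player 2's expected payoff from H is 17.5x + 4.5(1−x); from L it is 7x + 10(1−x).
Setting these equal: 13x + 4.5 = −3x + 10, so x = 11/32.
Therefore Player 1 plays L with probability 1 − 11/32 = 21/32.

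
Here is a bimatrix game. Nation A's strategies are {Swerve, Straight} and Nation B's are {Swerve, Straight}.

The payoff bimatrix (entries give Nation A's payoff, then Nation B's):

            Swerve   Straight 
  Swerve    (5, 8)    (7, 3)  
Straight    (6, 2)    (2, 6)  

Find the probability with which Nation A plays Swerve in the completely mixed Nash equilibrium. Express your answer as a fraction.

4/9

Let x be the probability that Nation A plays Swerve. In a completely mixed equilibrium, Nation B must be indifferent between Swerve and Straight.
Nation B's expected payoff from Swerve is 8x + 2(1−x); from Straight it is 3x + 6(1−x).
Setting these equal: 6x + 2 = −3x + 6, so x = 4/9.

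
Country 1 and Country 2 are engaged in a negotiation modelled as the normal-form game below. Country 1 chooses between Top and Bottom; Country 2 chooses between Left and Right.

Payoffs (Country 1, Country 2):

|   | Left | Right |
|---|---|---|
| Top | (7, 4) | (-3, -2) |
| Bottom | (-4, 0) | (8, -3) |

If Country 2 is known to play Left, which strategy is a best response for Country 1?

Against Left, Country 1 earns 7 from Top and -4 from Bottom.
So Top is the best response.

Top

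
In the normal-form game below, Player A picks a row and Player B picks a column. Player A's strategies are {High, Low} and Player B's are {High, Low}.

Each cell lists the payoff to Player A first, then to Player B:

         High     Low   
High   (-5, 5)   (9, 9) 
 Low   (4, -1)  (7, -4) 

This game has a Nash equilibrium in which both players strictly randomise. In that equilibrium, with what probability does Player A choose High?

Let r be the probability that Player A plays High. In a completely mixed equilibrium, Player B must be indifferent between High and Low.
Player B's expected payoff from High is 5r − (1−r); from Low it is 9r − 4(1−r).
Setting these equal: 6r − 1 = 13r − 4, so r = 3/7.

3/7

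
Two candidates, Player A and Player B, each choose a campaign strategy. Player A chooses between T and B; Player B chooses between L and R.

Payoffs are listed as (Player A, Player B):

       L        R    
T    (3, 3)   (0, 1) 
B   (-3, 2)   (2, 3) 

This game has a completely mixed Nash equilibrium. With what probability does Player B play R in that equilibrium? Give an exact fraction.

3/4

Let q be the probability that Player B plays L. In a completely mixed equilibrium, Player A must be indifferent between T and B.
Player A's expected payoff from T is 3q; from B it is −3q + 2(1−q).
Setting these equal: 3q = −5q + 2, so q = 1/4.
Therefore Player B plays R with probability 1 − 1/4 = 3/4.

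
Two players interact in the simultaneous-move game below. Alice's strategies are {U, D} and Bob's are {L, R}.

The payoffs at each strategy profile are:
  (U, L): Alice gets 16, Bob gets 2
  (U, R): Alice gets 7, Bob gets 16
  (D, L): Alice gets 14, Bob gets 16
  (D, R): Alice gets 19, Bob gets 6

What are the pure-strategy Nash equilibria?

none

(U, L): Bob prefers R (16 > 2) — not an equilibrium.
(U, R): Alice prefers D (19 > 7) — not an equilibrium.
(D, L): Alice prefers U (16 > 14) — not an equilibrium.
(D, R): Bob prefers L (16 > 6) — not an equilibrium.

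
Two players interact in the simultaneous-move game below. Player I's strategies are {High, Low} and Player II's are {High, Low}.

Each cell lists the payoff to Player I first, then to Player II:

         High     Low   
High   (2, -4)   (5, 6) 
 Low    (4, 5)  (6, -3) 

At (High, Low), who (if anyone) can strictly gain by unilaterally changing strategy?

Player I

Player I at (High, Low) earns 5; deviating to Low yields 6 — a strict improvement.
Player II earns 6; deviating to High yields -4 — not better.
Only Player I has a strictly profitable deviation.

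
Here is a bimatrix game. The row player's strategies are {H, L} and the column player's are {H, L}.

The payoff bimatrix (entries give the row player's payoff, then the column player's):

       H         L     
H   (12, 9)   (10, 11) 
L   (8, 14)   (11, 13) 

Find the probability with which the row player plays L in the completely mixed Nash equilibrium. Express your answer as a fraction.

Let r be the probability that the row player plays H. In a completely mixed equilibrium, the column player must be indifferent between H and L.
The column player's expected payoff from H is 9r + 14(1−r); from L it is 11r + 13(1−r).
Setting these equal: −5r + 14 = −2r + 13, so r = 1/3.
Therefore the row player plays L with probability 1 − 1/3 = 2/3.

2/3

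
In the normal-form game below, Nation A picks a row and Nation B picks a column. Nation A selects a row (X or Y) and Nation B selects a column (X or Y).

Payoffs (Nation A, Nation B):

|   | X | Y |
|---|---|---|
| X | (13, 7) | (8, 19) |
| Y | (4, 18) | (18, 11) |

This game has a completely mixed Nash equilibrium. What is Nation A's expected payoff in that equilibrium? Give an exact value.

202/19

First find y, the probability Nation B plays X, from Nation A's indifference between X and Y: 13y + 8(1−y) = 4y + 18(1−y), giving y = 10/19.
Since Nation A is indifferent in equilibrium, Nation A's expected payoff equals the payoff from either row against (10/19, 9/19). Using X: 13(10/19) + 8(9/19) = 202/19.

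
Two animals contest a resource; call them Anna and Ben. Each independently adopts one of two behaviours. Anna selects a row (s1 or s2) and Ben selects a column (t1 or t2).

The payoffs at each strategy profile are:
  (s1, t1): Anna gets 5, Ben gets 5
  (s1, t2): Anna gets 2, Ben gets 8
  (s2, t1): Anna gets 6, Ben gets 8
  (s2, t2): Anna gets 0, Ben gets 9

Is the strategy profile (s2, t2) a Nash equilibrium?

No

At (s2, t2), Anna earns 0; switching to s1 would give 2, so Anna would deviate.
Ben earns 9; switching to t1 would give 8, so Ben has no profitable deviation.
Since at least one player can profitably deviate, this is not a Nash equilibrium.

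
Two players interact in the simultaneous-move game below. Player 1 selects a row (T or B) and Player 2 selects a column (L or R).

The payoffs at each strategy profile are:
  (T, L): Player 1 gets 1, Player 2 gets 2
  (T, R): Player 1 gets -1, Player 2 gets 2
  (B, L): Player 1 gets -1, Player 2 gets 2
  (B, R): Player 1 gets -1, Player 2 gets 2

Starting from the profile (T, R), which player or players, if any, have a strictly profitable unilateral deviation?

Neither

Player 1 at (T, R) earns -1; deviating to B yields -1 — not better.
Player 2 earns 2; deviating to L yields 2 — not better.
Neither player can strictly improve; the profile is a Nash equilibrium.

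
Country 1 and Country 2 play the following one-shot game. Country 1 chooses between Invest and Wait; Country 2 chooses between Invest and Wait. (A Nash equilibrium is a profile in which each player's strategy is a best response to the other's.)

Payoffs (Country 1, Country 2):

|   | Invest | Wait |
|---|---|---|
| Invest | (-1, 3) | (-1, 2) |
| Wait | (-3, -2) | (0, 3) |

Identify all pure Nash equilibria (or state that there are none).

(Invest, Invest): Country 1 gets -1 ≥ -3 from Wait, and Country 2 gets 3 ≥ 2 from Wait — Nash equilibrium.
(Invest, Wait): Country 1 prefers Wait (0 > -1); Country 2 prefers Invest (3 > 2) — not an equilibrium.
(Wait, Invest): Country 1 prefers Invest (-1 > -3); Country 2 prefers Wait (3 > -2) — not an equilibrium.
(Wait, Wait): Country 1 gets 0 ≥ -1 from Invest, and Country 2 gets 3 ≥ -2 from Invest — Nash equilibrium.

(Invest, Invest) and (Wait, Wait)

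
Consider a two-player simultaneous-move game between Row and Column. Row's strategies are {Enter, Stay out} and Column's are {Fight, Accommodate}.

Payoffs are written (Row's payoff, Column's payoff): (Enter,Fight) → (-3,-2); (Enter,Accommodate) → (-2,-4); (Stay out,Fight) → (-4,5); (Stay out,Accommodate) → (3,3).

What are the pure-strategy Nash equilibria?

(Enter, Fight): Row gets -3 ≥ -4 from Stay out, and Column gets -2 ≥ -4 from Accommodate — Nash equilibrium.
(Enter, Accommodate): Row prefers Stay out (3 > -2); Column prefers Fight (-2 > -4) — not an equilibrium.
(Stay out, Fight): Row prefers Enter (-3 > -4) — not an equilibrium.
(Stay out, Accommodate): Column prefers Fight (5 > 3) — not an equilibrium.

(Enter, Fight)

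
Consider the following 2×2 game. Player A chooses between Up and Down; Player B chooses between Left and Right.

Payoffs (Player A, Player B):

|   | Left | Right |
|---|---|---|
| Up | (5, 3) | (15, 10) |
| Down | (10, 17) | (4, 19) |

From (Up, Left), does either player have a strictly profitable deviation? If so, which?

Player A at (Up, Left) earns 5; deviating to Down yields 10 — a strict improvement.
Player B earns 3; deviating to Right yields 10 — a strict improvement.
Both Player A and Player B have strictly profitable deviations.

Both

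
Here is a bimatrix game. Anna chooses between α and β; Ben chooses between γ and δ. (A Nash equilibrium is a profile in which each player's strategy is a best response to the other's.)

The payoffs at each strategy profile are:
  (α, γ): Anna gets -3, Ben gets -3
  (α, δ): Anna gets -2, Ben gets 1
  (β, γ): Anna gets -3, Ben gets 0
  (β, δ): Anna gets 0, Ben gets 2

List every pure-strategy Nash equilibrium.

(α, γ): Ben prefers δ (1 > -3) — not an equilibrium.
(α, δ): Anna prefers β (0 > -2) — not an equilibrium.
(β, γ): Ben prefers δ (2 > 0) — not an equilibrium.
(β, δ): Anna gets 0 ≥ -2 from α, and Ben gets 2 ≥ 0 from γ — Nash equilibrium.

(β, δ)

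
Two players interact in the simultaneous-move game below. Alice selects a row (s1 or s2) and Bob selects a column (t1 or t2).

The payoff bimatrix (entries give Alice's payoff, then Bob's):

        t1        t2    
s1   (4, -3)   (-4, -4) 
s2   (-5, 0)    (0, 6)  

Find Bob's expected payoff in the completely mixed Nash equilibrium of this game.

-18/7

First find p, the probability Alice plays s1, from Bob's indifference between t1 and t2: −3p = −4p + 6(1−p), giving p = 6/7.
Since Bob is indifferent in equilibrium, Bob's expected payoff equals the payoff from either column against (6/7, 1/7). Using t1: −3(6/7) = -18/7.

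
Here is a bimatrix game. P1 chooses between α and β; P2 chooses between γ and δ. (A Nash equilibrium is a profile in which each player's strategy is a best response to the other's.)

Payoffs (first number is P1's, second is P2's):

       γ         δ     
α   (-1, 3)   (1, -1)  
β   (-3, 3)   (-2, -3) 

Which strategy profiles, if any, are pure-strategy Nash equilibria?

(α, γ): P1 gets -1 ≥ -3 from β, and P2 gets 3 ≥ -1 from δ — Nash equilibrium.
(α, δ): P2 prefers γ (3 > -1) — not an equilibrium.
(β, γ): P1 prefers α (-1 > -3) — not an equilibrium.
(β, δ): P1 prefers α (1 > -2); P2 prefers γ (3 > -3) — not an equilibrium.

(α, γ)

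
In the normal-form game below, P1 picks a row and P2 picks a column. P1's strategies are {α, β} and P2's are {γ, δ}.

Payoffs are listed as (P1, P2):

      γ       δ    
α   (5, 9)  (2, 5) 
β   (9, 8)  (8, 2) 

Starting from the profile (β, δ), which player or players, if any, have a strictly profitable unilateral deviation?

P2

P1 at (β, δ) earns 8; deviating to α yields 2 — not better.
P2 earns 2; deviating to γ yields 8 — a strict improvement.
Only P2 has a strictly profitable deviation.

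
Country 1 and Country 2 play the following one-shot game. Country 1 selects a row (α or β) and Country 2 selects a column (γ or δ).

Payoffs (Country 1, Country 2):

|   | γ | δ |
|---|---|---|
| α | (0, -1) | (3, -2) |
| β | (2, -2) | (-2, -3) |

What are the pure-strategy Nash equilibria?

(β, γ)

(α, γ): Country 1 prefers β (2 > 0) — not an equilibrium.
(α, δ): Country 2 prefers γ (-1 > -2) — not an equilibrium.
(β, γ): Country 1 gets 2 ≥ 0 from α, and Country 2 gets -2 ≥ -3 from δ — Nash equilibrium.
(β, δ): Country 1 prefers α (3 > -2); Country 2 prefers γ (-2 > -3) — not an equilibrium.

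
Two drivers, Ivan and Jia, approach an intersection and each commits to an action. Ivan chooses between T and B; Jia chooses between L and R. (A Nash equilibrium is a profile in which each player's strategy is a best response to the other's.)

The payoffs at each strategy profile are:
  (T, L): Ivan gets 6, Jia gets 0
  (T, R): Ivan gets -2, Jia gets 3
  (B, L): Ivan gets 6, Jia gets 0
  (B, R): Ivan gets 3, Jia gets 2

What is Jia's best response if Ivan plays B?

Against B, Jia earns 0 from L and 2 from R.
So R is the best response.

R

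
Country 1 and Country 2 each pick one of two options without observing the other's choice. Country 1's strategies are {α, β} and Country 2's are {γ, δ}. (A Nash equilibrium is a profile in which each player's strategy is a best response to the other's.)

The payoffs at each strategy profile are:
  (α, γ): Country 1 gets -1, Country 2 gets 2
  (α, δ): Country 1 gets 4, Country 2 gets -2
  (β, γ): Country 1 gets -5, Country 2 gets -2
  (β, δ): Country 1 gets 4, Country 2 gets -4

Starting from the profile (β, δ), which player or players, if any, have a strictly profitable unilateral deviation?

Country 2

Country 1 at (β, δ) earns 4; deviating to α yields 4 — not better.
Country 2 earns -4; deviating to γ yields -2 — a strict improvement.
Only Country 2 has a strictly profitable deviation.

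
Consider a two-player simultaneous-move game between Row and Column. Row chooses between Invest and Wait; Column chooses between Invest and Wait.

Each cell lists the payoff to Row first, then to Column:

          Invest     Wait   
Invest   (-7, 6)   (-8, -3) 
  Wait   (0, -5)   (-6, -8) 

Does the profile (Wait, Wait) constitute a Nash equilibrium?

No

At (Wait, Wait), Row earns -6; switching to Invest would give -8, so Row has no profitable deviation.
Column earns -8; switching to Invest would give -5, so Column would deviate.
Since at least one player can profitably deviate, this is not a Nash equilibrium.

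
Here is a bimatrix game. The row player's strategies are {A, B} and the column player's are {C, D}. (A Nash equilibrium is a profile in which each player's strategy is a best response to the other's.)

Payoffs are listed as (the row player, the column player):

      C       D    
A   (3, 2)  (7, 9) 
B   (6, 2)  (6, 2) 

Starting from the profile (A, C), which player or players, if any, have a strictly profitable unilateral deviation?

The row player at (A, C) earns 3; deviating to B yields 6 — a strict improvement.
The column player earns 2; deviating to D yields 9 — a strict improvement.
Both the row player and the column player have strictly profitable deviations.

Both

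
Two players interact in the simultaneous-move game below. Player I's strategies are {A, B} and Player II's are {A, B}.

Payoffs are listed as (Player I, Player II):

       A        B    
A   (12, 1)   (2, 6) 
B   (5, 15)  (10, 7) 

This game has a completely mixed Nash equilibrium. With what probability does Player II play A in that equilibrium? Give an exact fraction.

Let y be the probability that Player II plays A. In a completely mixed equilibrium, Player I must be indifferent between A and B.
Player I's expected payoff from A is 12y + 2(1−y); from B it is 5y + 10(1−y).
Setting these equal: 10y + 2 = −5y + 10, so y = 8/15.

8/15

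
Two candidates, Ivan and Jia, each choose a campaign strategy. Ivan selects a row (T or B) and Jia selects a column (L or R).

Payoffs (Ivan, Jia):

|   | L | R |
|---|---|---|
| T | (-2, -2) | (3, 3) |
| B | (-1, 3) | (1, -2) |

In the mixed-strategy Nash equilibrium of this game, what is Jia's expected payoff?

First find p, the probability Ivan plays T, from Jia's indifference between L and R: −2p + 3(1−p) = 3p − 2(1−p), giving p = 1/2.
Since Jia is indifferent in equilibrium, Jia's expected payoff equals the payoff from either column against (1/2, 1/2). Using L: −2(1/2) + 3(1/2) = 1/2.

1/2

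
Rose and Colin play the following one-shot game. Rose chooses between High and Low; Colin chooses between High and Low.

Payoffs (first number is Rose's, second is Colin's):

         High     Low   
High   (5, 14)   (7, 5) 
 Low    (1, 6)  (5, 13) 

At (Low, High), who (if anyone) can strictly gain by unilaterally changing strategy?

Both

Rose at (Low, High) earns 1; deviating to High yields 5 — a strict improvement.
Colin earns 6; deviating to Low yields 13 — a strict improvement.
Both Rose and Colin have strictly profitable deviations.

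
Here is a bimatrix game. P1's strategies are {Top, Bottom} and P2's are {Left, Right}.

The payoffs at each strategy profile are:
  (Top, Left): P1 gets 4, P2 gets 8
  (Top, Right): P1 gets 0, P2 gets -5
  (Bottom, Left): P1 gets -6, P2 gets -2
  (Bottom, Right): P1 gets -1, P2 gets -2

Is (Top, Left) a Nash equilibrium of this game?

At (Top, Left), P1 earns 4; switching to Bottom would give -6, so P1 has no profitable deviation.
P2 earns 8; switching to Right would give -5, so P2 has no profitable deviation.
Neither player can gain by a unilateral deviation, so this profile is a Nash equilibrium.

Yes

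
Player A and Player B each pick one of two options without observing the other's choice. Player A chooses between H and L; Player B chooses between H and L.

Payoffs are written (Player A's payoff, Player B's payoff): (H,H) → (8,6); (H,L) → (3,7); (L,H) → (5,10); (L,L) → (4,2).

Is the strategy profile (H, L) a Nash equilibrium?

At (H, L), Player A earns 3; switching to L would give 4, so Player A would deviate.
Player B earns 7; switching to H would give 6, so Player B has no profitable deviation.
Since at least one player can profitably deviate, this is not a Nash equilibrium.

No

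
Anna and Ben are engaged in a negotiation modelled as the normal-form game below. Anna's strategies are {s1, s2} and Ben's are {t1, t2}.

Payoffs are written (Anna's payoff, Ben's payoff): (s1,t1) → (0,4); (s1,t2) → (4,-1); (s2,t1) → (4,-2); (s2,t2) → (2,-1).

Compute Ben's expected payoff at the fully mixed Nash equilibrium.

First find x, the probability Anna plays s1, from Ben's indifference between t1 and t2: 4x − 2(1−x) = −x − (1−x), giving x = 1/6.
Since Ben is indifferent in equilibrium, Ben's expected payoff equals the payoff from either column against (1/6, 5/6). Using t1: 4(1/6) − 2(5/6) = -1.

-1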